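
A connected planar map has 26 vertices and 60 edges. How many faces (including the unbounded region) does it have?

Euler's formula for a connected plane graph: V − E + F = 2, so F = 2 − 26 + 60 = 36.

36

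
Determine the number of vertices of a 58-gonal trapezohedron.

118

The n-trapezohedron (dual of the n-antiprism) has V = 2·58 + 2 = 118, E = 4·58 = 232, F = 2·58 = 116.
Check: V − E + F = 118 − 232 + 116 = 2.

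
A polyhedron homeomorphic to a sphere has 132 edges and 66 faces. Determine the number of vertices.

Here V − E + F = 2.
V = 2 + E − F = 2 + 132 − 66 = 68.

68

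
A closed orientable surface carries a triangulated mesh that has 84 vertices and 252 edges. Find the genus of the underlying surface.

Every face is a triangle and each edge borders two faces, so 3F = 2·252, giving F = 168.
χ = V − E + F = 84 − 252 + 168 = 0.
For a closed orientable surface χ = 2 − 2g, so g = (2 − (0))/2 = 1.

1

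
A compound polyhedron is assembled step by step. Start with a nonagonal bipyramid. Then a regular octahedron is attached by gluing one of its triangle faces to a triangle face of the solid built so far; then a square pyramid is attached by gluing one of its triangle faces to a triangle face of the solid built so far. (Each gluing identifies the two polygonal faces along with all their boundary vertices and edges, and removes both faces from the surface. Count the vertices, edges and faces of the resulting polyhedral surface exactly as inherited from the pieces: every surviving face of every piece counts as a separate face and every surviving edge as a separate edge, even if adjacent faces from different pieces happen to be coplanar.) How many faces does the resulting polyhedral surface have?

A nonagonal bipyramid: V=11, E=27, F=18.
Attach a regular octahedron (V=6, E=12, F=8) along a 3-gon: merge 3 vertices and 3 edges, delete both glued faces → V=14, E=36, F=24.
Attach a square pyramid (V=5, E=8, F=5) along a 3-gon: merge 3 vertices and 3 edges, delete both glued faces → V=16, E=41, F=27.
Check: V − E + F = 16 − 41 + 27 = 2.

27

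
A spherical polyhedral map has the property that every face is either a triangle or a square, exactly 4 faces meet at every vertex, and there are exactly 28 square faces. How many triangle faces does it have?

Let x be the number of triangles; then F = 28 + x.
Edge–face incidences: 2E = 4·28 + 3·x = 112 + 3x.
Every vertex has degree 4, so 4V = 2E.
Euler: V − E + F = 2 ⇒ (2E)/4 − E + (28 + x) = 2.
Multiply by 8: 2·(2E) − 4·(2E) + 8·(28 + x) = 16, i.e. 224 + 8x − 2·(112 + 3x) = 16.
Collecting terms: 2x = 16, so x = 8.
Then 2E = 112 + 3·8 = 136, so E = 68, V = 2E/4 = 34, F = 28 + 8 = 36.

8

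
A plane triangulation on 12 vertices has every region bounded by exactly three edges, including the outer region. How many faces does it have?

20

In a plane triangulation 3F = 2E and V − E + F = 2, so F = 2V − 4 = 2·12 − 4 = 20.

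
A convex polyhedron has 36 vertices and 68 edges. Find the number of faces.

Here V − E + F = 2.
F = 2 − V + E = 2 − 36 + 68 = 34.

34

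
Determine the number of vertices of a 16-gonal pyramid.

17

A pyramid on an n-gon base has one n-gon and n triangles: V = 16 + 1 = 17, E = 2·16 = 32, F = 16 + 1 = 17.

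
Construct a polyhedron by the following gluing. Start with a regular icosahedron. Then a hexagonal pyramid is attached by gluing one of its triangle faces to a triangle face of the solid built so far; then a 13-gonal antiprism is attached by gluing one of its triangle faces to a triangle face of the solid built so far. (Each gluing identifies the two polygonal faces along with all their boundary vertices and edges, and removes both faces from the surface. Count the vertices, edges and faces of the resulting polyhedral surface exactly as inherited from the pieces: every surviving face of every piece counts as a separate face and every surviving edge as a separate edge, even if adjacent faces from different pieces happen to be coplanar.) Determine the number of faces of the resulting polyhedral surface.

A regular icosahedron: V=12, E=30, F=20.
Attach a hexagonal pyramid (V=7, E=12, F=7) along a 3-gon: merge 3 vertices and 3 edges, delete both glued faces → V=16, E=39, F=25.
Attach a 13-gonal antiprism (V=26, E=52, F=28) along a 3-gon: merge 3 vertices and 3 edges, delete both glued faces → V=39, E=88, F=51.
Check: V − E + F = 39 − 88 + 51 = 2.

51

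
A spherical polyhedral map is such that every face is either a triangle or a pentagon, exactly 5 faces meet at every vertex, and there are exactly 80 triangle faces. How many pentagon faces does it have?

12

Let x be the number of pentagons; then F = 80 + x.
Edge–face incidences: 2E = 3·80 + 5·x = 240 + 5x.
Every vertex has degree 5, so 5V = 2E.
Euler: V − E + F = 2 ⇒ (2E)/5 − E + (80 + x) = 2.
Multiply by 10: 2·(2E) − 5·(2E) + 10·(80 + x) = 20, i.e. 800 + 10x − 3·(240 + 5x) = 20.
Collecting terms: −5x + 80 = 20, so −5x = −60, so x = 12.
Then 2E = 240 + 5·12 = 300, so E = 150, V = 2E/5 = 60, F = 80 + 12 = 92.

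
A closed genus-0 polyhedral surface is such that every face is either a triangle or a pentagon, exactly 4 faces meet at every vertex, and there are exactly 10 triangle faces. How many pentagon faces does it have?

2

Let x be the number of pentagons; then F = 10 + x.
Edge–face incidences: 2E = 3·10 + 5·x = 30 + 5x.
Every vertex has degree 4, so 4V = 2E.
Euler: V − E + F = 2 ⇒ (2E)/4 − E + (10 + x) = 2.
Multiply by 8: 2·(2E) − 4·(2E) + 8·(10 + x) = 16, i.e. 80 + 8x − 2·(30 + 5x) = 16.
Collecting terms: −2x + 20 = 16, so −2x = −4, so x = 2.
Then 2E = 30 + 5·2 = 40, so E = 20, V = 2E/4 = 10, F = 10 + 2 = 12.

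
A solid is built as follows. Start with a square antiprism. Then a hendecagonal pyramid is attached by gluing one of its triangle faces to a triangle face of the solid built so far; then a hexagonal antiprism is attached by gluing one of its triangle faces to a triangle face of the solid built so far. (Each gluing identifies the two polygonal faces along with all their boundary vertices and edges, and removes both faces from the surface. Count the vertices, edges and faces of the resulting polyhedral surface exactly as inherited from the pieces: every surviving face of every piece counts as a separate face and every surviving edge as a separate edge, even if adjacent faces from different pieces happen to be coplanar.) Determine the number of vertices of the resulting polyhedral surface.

A square antiprism: V=8, E=16, F=10.
Attach a hendecagonal pyramid (V=12, E=22, F=12) along a 3-gon: merge 3 vertices and 3 edges, delete both glued faces → V=17, E=35, F=20.
Attach a hexagonal antiprism (V=12, E=24, F=14) along a 3-gon: merge 3 vertices and 3 edges, delete both glued faces → V=26, E=56, F=32.
Check: V − E + F = 26 − 56 + 32 = 2.

26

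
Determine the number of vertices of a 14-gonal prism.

28

A prism on an n-gon has two n-gon bases and n rectangular sides: V = 2·14 = 28, E = 3·14 = 42, F = 14 + 2 = 16.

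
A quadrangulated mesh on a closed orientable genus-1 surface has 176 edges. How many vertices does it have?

χ = 2 − 2·1 = 0, and every face is a square so 4F = 2E.
F = 2E/4 = 88. Then V = 0 + E − F = 0 + 176 − 88 = 88.

88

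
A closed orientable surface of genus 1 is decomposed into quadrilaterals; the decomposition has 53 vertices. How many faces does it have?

53

χ = 2 − 2·1 = 0, and every face is a square so 4F = 2E.
V − E + F = 0 with E = 4F/2 gives 53 − (4/2 − 1)·F = 0, so F = 53 and E = 106.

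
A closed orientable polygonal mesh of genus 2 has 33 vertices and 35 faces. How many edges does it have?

70

For a closed orientable surface of genus 2, χ = 2 − 2·2 = -2.
E = V + F − (-2) = 33 + 35 − (-2) = 70.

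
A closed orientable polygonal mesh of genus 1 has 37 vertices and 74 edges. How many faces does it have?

37

For a closed orientable surface of genus 1, χ = 2 − 2·1 = 0.
F = 0 − V + E = 0 − 37 + 74 = 37.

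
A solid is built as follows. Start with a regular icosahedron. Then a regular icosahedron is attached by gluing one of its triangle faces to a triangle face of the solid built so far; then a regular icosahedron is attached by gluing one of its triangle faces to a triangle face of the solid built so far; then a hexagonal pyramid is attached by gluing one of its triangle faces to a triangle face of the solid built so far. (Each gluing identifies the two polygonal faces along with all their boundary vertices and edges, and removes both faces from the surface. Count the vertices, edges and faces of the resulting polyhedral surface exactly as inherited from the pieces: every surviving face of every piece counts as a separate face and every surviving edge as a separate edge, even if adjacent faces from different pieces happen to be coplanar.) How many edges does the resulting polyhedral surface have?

A regular icosahedron: V=12, E=30, F=20.
Attach a regular icosahedron (V=12, E=30, F=20) along a 3-gon: merge 3 vertices and 3 edges, delete both glued faces → V=21, E=57, F=38.
Attach a regular icosahedron (V=12, E=30, F=20) along a 3-gon: merge 3 vertices and 3 edges, delete both glued faces → V=30, E=84, F=56.
Attach a hexagonal pyramid (V=7, E=12, F=7) along a 3-gon: merge 3 vertices and 3 edges, delete both glued faces → V=34, E=93, F=61.
Check: V − E + F = 34 − 93 + 61 = 2.

93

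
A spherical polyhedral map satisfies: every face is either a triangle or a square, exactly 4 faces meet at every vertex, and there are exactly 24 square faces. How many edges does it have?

Let x be the number of triangles; then F = 24 + x.
Edge–face incidences: 2E = 4·24 + 3·x = 96 + 3x.
Every vertex has degree 4, so 4V = 2E.
Euler: V − E + F = 2 ⇒ (2E)/4 − E + (24 + x) = 2.
Multiply by 8: 2·(2E) − 4·(2E) + 8·(24 + x) = 16, i.e. 192 + 8x − 2·(96 + 3x) = 16.
Collecting terms: 2x = 16, so x = 8.
Then 2E = 96 + 3·8 = 120, so E = 60, V = 2E/4 = 30, F = 24 + 8 = 32.

60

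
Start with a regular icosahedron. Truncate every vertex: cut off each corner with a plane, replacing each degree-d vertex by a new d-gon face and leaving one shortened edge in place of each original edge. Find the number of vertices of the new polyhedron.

60

The base solid has V = 12, E = 30, F = 20.
Truncation replaces each original edge-end by a new vertex, so V′ = 2E = 60.
Each original edge survives, and each old vertex of degree d contributes d new edges; summing degrees gives Σd = 2E, so E′ = E + 2E = 3E = 90.
Each original face survives and each original vertex becomes one new face: F′ = F + V = 32.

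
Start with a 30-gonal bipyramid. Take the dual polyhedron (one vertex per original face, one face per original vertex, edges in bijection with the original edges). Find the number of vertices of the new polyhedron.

60

The base solid has V = 32, E = 90, F = 60.
The dual swaps V and F and preserves E: V′ = F = 60, E′ = E = 90, F′ = V = 32.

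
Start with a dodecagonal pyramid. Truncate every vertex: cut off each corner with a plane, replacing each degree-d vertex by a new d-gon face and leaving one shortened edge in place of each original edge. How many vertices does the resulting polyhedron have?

The base solid has V = 13, E = 24, F = 13.
Truncation replaces each original edge-end by a new vertex, so V′ = 2E = 48.
Each original edge survives, and each old vertex of degree d contributes d new edges; summing degrees gives Σd = 2E, so E′ = E + 2E = 3E = 72.
Each original face survives and each original vertex becomes one new face: F′ = F + V = 26.

48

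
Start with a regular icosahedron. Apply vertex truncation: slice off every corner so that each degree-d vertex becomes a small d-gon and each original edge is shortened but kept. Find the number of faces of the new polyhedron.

The base solid has V = 12, E = 30, F = 20.
Truncation replaces each original edge-end by a new vertex, so V′ = 2E = 60.
Each original edge survives, and each old vertex of degree d contributes d new edges; summing degrees gives Σd = 2E, so E′ = E + 2E = 3E = 90.
Each original face survives and each original vertex becomes one new face: F′ = F + V = 32.

32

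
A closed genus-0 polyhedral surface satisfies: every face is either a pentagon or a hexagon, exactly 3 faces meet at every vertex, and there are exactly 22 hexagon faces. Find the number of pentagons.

12

Let x be the number of pentagons; then F = 22 + x.
Edge–face incidences: 2E = 6·22 + 5·x = 132 + 5x.
Every vertex has degree 3, so 3V = 2E.
Euler: V − E + F = 2 ⇒ (2E)/3 − E + (22 + x) = 2.
Multiply by 6: 2·(2E) − 3·(2E) + 6·(22 + x) = 12, i.e. 132 + 6x − (132 + 5x) = 12.
Collecting terms: x = 12.
Then 2E = 132 + 5·12 = 192, so E = 96, V = 2E/3 = 64, F = 22 + 12 = 34.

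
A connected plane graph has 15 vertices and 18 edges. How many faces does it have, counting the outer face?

5

Euler's formula for a connected plane graph: V − E + F = 2, so F = 2 − 15 + 18 = 5.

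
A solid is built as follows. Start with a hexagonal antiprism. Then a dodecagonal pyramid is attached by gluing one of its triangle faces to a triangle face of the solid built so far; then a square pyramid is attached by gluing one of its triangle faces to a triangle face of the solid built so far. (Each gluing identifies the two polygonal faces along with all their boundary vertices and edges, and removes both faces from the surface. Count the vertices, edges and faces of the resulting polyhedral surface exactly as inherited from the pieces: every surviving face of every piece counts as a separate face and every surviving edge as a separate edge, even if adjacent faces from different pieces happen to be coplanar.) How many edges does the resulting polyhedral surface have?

50

A hexagonal antiprism: V=12, E=24, F=14.
Attach a dodecagonal pyramid (V=13, E=24, F=13) along a 3-gon: merge 3 vertices and 3 edges, delete both glued faces → V=22, E=45, F=25.
Attach a square pyramid (V=5, E=8, F=5) along a 3-gon: merge 3 vertices and 3 edges, delete both glued faces → V=24, E=50, F=28.
Check: V − E + F = 24 − 50 + 28 = 2.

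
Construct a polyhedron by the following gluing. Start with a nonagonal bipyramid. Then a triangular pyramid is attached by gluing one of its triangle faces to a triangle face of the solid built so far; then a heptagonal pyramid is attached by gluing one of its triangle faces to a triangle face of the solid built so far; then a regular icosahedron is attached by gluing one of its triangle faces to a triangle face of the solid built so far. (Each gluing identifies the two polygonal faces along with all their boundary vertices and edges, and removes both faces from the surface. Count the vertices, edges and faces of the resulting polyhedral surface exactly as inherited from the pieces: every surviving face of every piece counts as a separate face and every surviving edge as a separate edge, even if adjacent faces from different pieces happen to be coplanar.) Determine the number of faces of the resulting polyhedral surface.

A nonagonal bipyramid: V=11, E=27, F=18.
Attach a triangular pyramid (V=4, E=6, F=4) along a 3-gon: merge 3 vertices and 3 edges, delete both glued faces → V=12, E=30, F=20.
Attach a heptagonal pyramid (V=8, E=14, F=8) along a 3-gon: merge 3 vertices and 3 edges, delete both glued faces → V=17, E=41, F=26.
Attach a regular icosahedron (V=12, E=30, F=20) along a 3-gon: merge 3 vertices and 3 edges, delete both glued faces → V=26, E=68, F=44.
Check: V − E + F = 26 − 68 + 44 = 2.

44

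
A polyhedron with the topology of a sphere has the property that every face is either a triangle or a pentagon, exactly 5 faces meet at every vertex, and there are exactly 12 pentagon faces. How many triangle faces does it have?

Let x be the number of triangles; then F = 12 + x.
Edge–face incidences: 2E = 5·12 + 3·x = 60 + 3x.
Every vertex has degree 5, so 5V = 2E.
Euler: V − E + F = 2 ⇒ (2E)/5 − E + (12 + x) = 2.
Multiply by 10: 2·(2E) − 5·(2E) + 10·(12 + x) = 20, i.e. 120 + 10x − 3·(60 + 3x) = 20.
Collecting terms: x − 60 = 20, so x = 80.
Then 2E = 60 + 3·80 = 300, so E = 150, V = 2E/5 = 60, F = 12 + 80 = 92.

80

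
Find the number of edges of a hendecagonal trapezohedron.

The n-trapezohedron (dual of the n-antiprism) has V = 2·11 + 2 = 24, E = 4·11 = 44, F = 2·11 = 22.

44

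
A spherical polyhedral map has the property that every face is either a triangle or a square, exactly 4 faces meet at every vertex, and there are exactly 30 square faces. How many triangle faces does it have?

Let x be the number of triangles; then F = 30 + x.
Edge–face incidences: 2E = 4·30 + 3·x = 120 + 3x.
Every vertex has degree 4, so 4V = 2E.
Euler: V − E + F = 2 ⇒ (2E)/4 − E + (30 + x) = 2.
Multiply by 8: 2·(2E) − 4·(2E) + 8·(30 + x) = 16, i.e. 240 + 8x − 2·(120 + 3x) = 16.
Collecting terms: 2x = 16, so x = 8.
Then 2E = 120 + 3·8 = 144, so E = 72, V = 2E/4 = 36, F = 30 + 8 = 38.

8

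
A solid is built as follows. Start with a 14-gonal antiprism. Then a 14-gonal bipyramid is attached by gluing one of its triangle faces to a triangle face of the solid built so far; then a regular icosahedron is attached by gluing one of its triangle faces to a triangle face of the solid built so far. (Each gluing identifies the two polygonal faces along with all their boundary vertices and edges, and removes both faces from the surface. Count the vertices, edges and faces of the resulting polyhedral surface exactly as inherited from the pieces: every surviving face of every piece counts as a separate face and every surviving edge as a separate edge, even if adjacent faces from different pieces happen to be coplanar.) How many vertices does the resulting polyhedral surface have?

A 14-gonal antiprism: V=28, E=56, F=30.
Attach a 14-gonal bipyramid (V=16, E=42, F=28) along a 3-gon: merge 3 vertices and 3 edges, delete both glued faces → V=41, E=95, F=56.
Attach a regular icosahedron (V=12, E=30, F=20) along a 3-gon: merge 3 vertices and 3 edges, delete both glued faces → V=50, E=122, F=74.
Check: V − E + F = 50 − 122 + 74 = 2.

50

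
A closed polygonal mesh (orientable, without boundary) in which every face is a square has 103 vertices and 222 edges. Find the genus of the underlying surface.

Every face is a square and each edge borders two faces, so 4F = 2·222, giving F = 111.
χ = V − E + F = 103 − 222 + 111 = -8.
For a closed orientable surface χ = 2 − 2g, so g = (2 − (-8))/2 = 5.

5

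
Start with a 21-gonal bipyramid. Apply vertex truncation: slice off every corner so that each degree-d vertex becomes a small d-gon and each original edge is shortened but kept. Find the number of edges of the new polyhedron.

The base solid has V = 23, E = 63, F = 42.
Truncation replaces each original edge-end by a new vertex, so V′ = 2E = 126.
Each original edge survives, and each old vertex of degree d contributes d new edges; summing degrees gives Σd = 2E, so E′ = E + 2E = 3E = 189.
Each original face survives and each original vertex becomes one new face: F′ = F + V = 65.

189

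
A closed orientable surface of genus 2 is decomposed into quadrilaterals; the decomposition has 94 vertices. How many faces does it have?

χ = 2 − 2·2 = -2, and every face is a square so 4F = 2E.
V − E + F = -2 with E = 4F/2 gives 94 − (4/2 − 1)·F = -2, so F = 96 and E = 192.

96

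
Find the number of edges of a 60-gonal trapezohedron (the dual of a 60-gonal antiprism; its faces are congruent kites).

The n-trapezohedron (dual of the n-antiprism) has V = 2·60 + 2 = 122, E = 4·60 = 240, F = 2·60 = 120.
Check: V − E + F = 122 − 240 + 120 = 2.

240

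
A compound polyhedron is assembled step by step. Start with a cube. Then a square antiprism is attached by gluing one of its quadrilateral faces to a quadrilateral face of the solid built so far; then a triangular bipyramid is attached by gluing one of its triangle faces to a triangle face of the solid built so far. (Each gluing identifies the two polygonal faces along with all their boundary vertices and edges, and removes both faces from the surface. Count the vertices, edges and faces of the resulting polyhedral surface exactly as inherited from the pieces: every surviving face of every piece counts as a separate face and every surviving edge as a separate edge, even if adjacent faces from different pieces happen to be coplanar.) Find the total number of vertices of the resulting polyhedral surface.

14

A cube: V=8, E=12, F=6.
Attach a square antiprism (V=8, E=16, F=10) along a 4-gon: merge 4 vertices and 4 edges, delete both glued faces → V=12, E=24, F=14.
Attach a triangular bipyramid (V=5, E=9, F=6) along a 3-gon: merge 3 vertices and 3 edges, delete both glued faces → V=14, E=30, F=18.
Check: V − E + F = 14 − 30 + 18 = 2.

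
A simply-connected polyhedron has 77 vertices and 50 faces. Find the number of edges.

Here V − E + F = 2.
E = V + F − (2) = 77 + 50 − (2) = 125.

125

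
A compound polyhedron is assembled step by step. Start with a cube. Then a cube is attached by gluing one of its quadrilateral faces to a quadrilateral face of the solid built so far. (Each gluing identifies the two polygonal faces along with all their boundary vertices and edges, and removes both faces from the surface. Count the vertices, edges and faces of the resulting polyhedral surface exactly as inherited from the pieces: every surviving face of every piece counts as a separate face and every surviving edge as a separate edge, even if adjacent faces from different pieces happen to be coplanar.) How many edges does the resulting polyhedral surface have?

A cube: V=8, E=12, F=6.
Attach a cube (V=8, E=12, F=6) along a 4-gon: merge 4 vertices and 4 edges, delete both glued faces → V=12, E=20, F=10.
Check: V − E + F = 12 − 20 + 10 = 2.

20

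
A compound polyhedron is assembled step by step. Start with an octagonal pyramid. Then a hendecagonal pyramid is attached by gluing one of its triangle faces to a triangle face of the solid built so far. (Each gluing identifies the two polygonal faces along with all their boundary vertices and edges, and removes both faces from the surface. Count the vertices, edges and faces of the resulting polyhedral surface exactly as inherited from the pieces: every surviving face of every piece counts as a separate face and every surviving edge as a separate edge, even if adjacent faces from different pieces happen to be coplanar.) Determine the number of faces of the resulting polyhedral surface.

An octagonal pyramid: V=9, E=16, F=9.
Attach a hendecagonal pyramid (V=12, E=22, F=12) along a 3-gon: merge 3 vertices and 3 edges, delete both glued faces → V=18, E=35, F=19.
Check: V − E + F = 18 − 35 + 19 = 2.

19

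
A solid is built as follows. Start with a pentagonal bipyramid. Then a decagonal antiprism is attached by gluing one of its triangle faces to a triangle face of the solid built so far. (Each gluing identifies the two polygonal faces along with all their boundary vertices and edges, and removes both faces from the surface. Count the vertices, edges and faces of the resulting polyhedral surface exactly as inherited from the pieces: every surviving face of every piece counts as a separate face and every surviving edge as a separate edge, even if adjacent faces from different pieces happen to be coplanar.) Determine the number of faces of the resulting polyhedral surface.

A pentagonal bipyramid: V=7, E=15, F=10.
Attach a decagonal antiprism (V=20, E=40, F=22) along a 3-gon: merge 3 vertices and 3 edges, delete both glued faces → V=24, E=52, F=30.
Check: V − E + F = 24 − 52 + 30 = 2.

30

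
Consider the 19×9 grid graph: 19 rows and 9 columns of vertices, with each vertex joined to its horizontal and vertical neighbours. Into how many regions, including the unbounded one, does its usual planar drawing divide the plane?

145

The grid has V = 19·9 = 171 vertices and E = 19·8 + 9·18 = 314 edges.
F = 2 − V + E = 2 − 171 + 314 = 145.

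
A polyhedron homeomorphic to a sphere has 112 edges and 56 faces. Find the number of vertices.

Here V − E + F = 2.
V = 2 + E − F = 2 + 112 − 56 = 58.

58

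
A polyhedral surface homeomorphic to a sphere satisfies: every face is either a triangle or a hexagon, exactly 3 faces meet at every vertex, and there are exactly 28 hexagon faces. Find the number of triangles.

Let x be the number of triangles; then F = 28 + x.
Edge–face incidences: 2E = 6·28 + 3·x = 168 + 3x.
Every vertex has degree 3, so 3V = 2E.
Euler: V − E + F = 2 ⇒ (2E)/3 − E + (28 + x) = 2.
Multiply by 6: 2·(2E) − 3·(2E) + 6·(28 + x) = 12, i.e. 168 + 6x − (168 + 3x) = 12.
Collecting terms: 3x = 12, so x = 4.
Then 2E = 168 + 3·4 = 180, so E = 90, V = 2E/3 = 60, F = 28 + 4 = 32.

4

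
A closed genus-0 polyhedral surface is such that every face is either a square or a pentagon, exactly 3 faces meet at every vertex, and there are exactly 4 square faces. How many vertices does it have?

12

Let x be the number of pentagons; then F = 4 + x.
Edge–face incidences: 2E = 4·4 + 5·x = 16 + 5x.
Every vertex has degree 3, so 3V = 2E.
Euler: V − E + F = 2 ⇒ (2E)/3 − E + (4 + x) = 2.
Multiply by 6: 2·(2E) − 3·(2E) + 6·(4 + x) = 12, i.e. 24 + 6x − (16 + 5x) = 12.
Collecting terms: x + 8 = 12, so x = 4.
Then 2E = 16 + 5·4 = 36, so E = 18, V = 2E/3 = 12, F = 4 + 4 = 8.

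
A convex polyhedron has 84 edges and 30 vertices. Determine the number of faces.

56

Here V − E + F = 2.
F = 2 − V + E = 2 − 30 + 84 = 56.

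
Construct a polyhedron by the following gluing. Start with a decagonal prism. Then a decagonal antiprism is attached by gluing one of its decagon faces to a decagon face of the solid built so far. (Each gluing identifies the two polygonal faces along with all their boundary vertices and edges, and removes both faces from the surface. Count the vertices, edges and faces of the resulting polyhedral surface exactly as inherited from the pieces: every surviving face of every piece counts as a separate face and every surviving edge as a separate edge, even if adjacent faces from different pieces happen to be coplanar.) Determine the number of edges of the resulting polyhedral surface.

60

A decagonal prism: V=20, E=30, F=12.
Attach a decagonal antiprism (V=20, E=40, F=22) along a 10-gon: merge 10 vertices and 10 edges, delete both glued faces → V=30, E=60, F=32.
Check: V − E + F = 30 − 60 + 32 = 2.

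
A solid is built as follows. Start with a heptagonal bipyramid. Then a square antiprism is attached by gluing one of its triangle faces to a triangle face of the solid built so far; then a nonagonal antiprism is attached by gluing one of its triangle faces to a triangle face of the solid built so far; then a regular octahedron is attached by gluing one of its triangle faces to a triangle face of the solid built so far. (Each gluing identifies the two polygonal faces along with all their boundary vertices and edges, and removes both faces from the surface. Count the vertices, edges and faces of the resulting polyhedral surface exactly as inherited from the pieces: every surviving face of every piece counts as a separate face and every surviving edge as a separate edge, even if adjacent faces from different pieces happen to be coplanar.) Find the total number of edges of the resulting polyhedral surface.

A heptagonal bipyramid: V=9, E=21, F=14.
Attach a square antiprism (V=8, E=16, F=10) along a 3-gon: merge 3 vertices and 3 edges, delete both glued faces → V=14, E=34, F=22.
Attach a nonagonal antiprism (V=18, E=36, F=20) along a 3-gon: merge 3 vertices and 3 edges, delete both glued faces → V=29, E=67, F=40.
Attach a regular octahedron (V=6, E=12, F=8) along a 3-gon: merge 3 vertices and 3 edges, delete both glued faces → V=32, E=76, F=46.
Check: V − E + F = 32 − 76 + 46 = 2.

76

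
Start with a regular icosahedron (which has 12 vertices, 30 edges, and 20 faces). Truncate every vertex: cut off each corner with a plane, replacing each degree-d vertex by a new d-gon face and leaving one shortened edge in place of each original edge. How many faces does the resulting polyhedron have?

32

Truncation replaces each original edge-end by a new vertex, so V′ = 2E = 60.
Each original edge survives, and each old vertex of degree d contributes d new edges; summing degrees gives Σd = 2E, so E′ = E + 2E = 3E = 90.
Each original face survives and each original vertex becomes one new face: F′ = F + V = 32.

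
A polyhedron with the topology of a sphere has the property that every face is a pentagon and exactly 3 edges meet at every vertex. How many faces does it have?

12

Each face has 5 edges and each edge borders two faces, so 2E = 5F.
Each vertex has degree 3, so 3V = 2E and hence V = 5F/3.
Euler: V − E + F = 2 ⇒ (5F/3) − (5F/2) + F = 2.
Multiply by 6: (10 − 15 + 6)F = 12, i.e. 1F = 12.
So F = 12, E = 5·12/2 = 30, V = 5·12/3 = 20.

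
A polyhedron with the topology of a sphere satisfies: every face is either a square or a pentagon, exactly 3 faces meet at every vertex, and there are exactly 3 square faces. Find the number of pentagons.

6

Let x be the number of pentagons; then F = 3 + x.
Edge–face incidences: 2E = 4·3 + 5·x = 12 + 5x.
Every vertex has degree 3, so 3V = 2E.
Euler: V − E + F = 2 ⇒ (2E)/3 − E + (3 + x) = 2.
Multiply by 6: 2·(2E) − 3·(2E) + 6·(3 + x) = 12, i.e. 18 + 6x − (12 + 5x) = 12.
Collecting terms: x + 6 = 12, so x = 6.
Then 2E = 12 + 5·6 = 42, so E = 21, V = 2E/3 = 14, F = 3 + 6 = 9.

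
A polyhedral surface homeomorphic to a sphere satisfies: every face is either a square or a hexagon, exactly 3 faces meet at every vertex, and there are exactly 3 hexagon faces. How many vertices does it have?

14

Let x be the number of squares; then F = 3 + x.
Edge–face incidences: 2E = 6·3 + 4·x = 18 + 4x.
Every vertex has degree 3, so 3V = 2E.
Euler: V − E + F = 2 ⇒ (2E)/3 − E + (3 + x) = 2.
Multiply by 6: 2·(2E) − 3·(2E) + 6·(3 + x) = 12, i.e. 18 + 6x − (18 + 4x) = 12.
Collecting terms: 2x = 12, so x = 6.
Then 2E = 18 + 4·6 = 42, so E = 21, V = 2E/3 = 14, F = 3 + 6 = 9.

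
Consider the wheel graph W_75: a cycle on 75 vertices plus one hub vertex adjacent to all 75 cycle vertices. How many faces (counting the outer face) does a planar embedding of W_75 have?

W_75 has V = 75 + 1 = 76 vertices and E = 2·75 = 150 edges.
By Euler's formula F = 2 − V + E = 2 − 76 + 150 = 76.

76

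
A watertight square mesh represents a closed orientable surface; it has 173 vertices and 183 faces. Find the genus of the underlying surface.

6

Every face is a square, so 2E = 4·183 = 732, giving E = 366.
χ = V − E + F = 173 − 366 + 183 = -10.
For a closed orientable surface χ = 2 − 2g, so g = (2 − (-10))/2 = 6.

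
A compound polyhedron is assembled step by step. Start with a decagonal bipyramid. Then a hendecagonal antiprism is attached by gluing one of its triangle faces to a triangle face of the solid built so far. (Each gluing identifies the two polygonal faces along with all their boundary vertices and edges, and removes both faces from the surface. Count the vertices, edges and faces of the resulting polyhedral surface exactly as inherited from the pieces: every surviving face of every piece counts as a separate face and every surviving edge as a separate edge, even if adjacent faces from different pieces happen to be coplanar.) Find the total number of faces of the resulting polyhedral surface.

42

A decagonal bipyramid: V=12, E=30, F=20.
Attach a hendecagonal antiprism (V=22, E=44, F=24) along a 3-gon: merge 3 vertices and 3 edges, delete both glued faces → V=31, E=71, F=42.
Check: V − E + F = 31 − 71 + 42 = 2.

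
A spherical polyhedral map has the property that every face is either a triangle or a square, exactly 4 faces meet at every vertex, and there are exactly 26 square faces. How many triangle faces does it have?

8

Let x be the number of triangles; then F = 26 + x.
Edge–face incidences: 2E = 4·26 + 3·x = 104 + 3x.
Every vertex has degree 4, so 4V = 2E.
Euler: V − E + F = 2 ⇒ (2E)/4 − E + (26 + x) = 2.
Multiply by 8: 2·(2E) − 4·(2E) + 8·(26 + x) = 16, i.e. 208 + 8x − 2·(104 + 3x) = 16.
Collecting terms: 2x = 16, so x = 8.
Then 2E = 104 + 3·8 = 128, so E = 64, V = 2E/4 = 32, F = 26 + 8 = 34.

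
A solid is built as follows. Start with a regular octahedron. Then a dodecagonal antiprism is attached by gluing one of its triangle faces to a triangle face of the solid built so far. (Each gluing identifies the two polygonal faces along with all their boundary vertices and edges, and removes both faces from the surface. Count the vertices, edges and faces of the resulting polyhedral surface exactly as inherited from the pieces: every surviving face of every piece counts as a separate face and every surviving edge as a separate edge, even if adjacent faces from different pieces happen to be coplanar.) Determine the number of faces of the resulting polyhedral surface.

32

A regular octahedron: V=6, E=12, F=8.
Attach a dodecagonal antiprism (V=24, E=48, F=26) along a 3-gon: merge 3 vertices and 3 edges, delete both glued faces → V=27, E=57, F=32.
Check: V − E + F = 27 − 57 + 32 = 2.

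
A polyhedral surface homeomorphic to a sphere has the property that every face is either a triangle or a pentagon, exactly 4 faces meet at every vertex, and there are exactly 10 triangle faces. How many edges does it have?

20

Let x be the number of pentagons; then F = 10 + x.
Edge–face incidences: 2E = 3·10 + 5·x = 30 + 5x.
Every vertex has degree 4, so 4V = 2E.
Euler: V − E + F = 2 ⇒ (2E)/4 − E + (10 + x) = 2.
Multiply by 8: 2·(2E) − 4·(2E) + 8·(10 + x) = 16, i.e. 80 + 8x − 2·(30 + 5x) = 16.
Collecting terms: −2x + 20 = 16, so −2x = −4, so x = 2.
Then 2E = 30 + 5·2 = 40, so E = 20, V = 2E/4 = 10, F = 10 + 2 = 12.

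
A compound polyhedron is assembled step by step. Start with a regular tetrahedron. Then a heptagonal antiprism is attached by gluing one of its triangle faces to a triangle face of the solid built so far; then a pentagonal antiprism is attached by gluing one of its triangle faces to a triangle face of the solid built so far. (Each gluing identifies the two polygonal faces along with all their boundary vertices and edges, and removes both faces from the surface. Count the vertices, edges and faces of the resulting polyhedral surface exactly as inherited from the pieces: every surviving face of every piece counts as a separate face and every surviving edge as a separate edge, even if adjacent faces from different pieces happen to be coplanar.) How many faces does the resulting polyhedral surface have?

28

A regular tetrahedron: V=4, E=6, F=4.
Attach a heptagonal antiprism (V=14, E=28, F=16) along a 3-gon: merge 3 vertices and 3 edges, delete both glued faces → V=15, E=31, F=18.
Attach a pentagonal antiprism (V=10, E=20, F=12) along a 3-gon: merge 3 vertices and 3 edges, delete both glued faces → V=22, E=48, F=28.
Check: V − E + F = 22 − 48 + 28 = 2.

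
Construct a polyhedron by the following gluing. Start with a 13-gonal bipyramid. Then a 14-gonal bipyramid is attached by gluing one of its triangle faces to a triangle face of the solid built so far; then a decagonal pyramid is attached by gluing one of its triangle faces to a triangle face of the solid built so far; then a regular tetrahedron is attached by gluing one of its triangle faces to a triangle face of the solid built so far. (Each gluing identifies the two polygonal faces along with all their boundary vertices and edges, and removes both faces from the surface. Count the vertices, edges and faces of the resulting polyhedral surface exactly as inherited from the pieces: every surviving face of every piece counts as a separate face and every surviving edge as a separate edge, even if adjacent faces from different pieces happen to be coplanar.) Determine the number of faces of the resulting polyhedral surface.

A 13-gonal bipyramid: V=15, E=39, F=26.
Attach a 14-gonal bipyramid (V=16, E=42, F=28) along a 3-gon: merge 3 vertices and 3 edges, delete both glued faces → V=28, E=78, F=52.
Attach a decagonal pyramid (V=11, E=20, F=11) along a 3-gon: merge 3 vertices and 3 edges, delete both glued faces → V=36, E=95, F=61.
Attach a regular tetrahedron (V=4, E=6, F=4) along a 3-gon: merge 3 vertices and 3 edges, delete both glued faces → V=37, E=98, F=63.
Check: V − E + F = 37 − 98 + 63 = 2.

63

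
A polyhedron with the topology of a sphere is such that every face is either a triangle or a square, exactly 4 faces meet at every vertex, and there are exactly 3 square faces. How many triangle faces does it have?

Let x be the number of triangles; then F = 3 + x.
Edge–face incidences: 2E = 4·3 + 3·x = 12 + 3x.
Every vertex has degree 4, so 4V = 2E.
Euler: V − E + F = 2 ⇒ (2E)/4 − E + (3 + x) = 2.
Multiply by 8: 2·(2E) − 4·(2E) + 8·(3 + x) = 16, i.e. 24 + 8x − 2·(12 + 3x) = 16.
Collecting terms: 2x = 16, so x = 8.
Then 2E = 12 + 3·8 = 36, so E = 18, V = 2E/4 = 9, F = 3 + 8 = 11.

8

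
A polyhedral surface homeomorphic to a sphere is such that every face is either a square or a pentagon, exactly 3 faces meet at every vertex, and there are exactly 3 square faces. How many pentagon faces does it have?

Let x be the number of pentagons; then F = 3 + x.
Edge–face incidences: 2E = 4·3 + 5·x = 12 + 5x.
Every vertex has degree 3, so 3V = 2E.
Euler: V − E + F = 2 ⇒ (2E)/3 − E + (3 + x) = 2.
Multiply by 6: 2·(2E) − 3·(2E) + 6·(3 + x) = 12, i.e. 18 + 6x − (12 + 5x) = 12.
Collecting terms: x + 6 = 12, so x = 6.
Then 2E = 12 + 5·6 = 42, so E = 21, V = 2E/3 = 14, F = 3 + 6 = 9.

6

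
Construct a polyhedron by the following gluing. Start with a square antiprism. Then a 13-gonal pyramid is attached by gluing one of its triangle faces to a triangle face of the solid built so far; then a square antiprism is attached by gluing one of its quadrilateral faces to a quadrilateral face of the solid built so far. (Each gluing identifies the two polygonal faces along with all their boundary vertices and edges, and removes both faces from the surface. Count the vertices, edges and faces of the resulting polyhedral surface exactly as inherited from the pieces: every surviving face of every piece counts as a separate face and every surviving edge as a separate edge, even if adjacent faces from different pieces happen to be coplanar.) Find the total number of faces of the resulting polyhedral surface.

30

A square antiprism: V=8, E=16, F=10.
Attach a 13-gonal pyramid (V=14, E=26, F=14) along a 3-gon: merge 3 vertices and 3 edges, delete both glued faces → V=19, E=39, F=22.
Attach a square antiprism (V=8, E=16, F=10) along a 4-gon: merge 4 vertices and 4 edges, delete both glued faces → V=23, E=51, F=30.
Check: V − E + F = 23 − 51 + 30 = 2.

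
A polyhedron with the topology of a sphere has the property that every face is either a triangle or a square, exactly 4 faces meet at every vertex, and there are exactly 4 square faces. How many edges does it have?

20

Let x be the number of triangles; then F = 4 + x.
Edge–face incidences: 2E = 4·4 + 3·x = 16 + 3x.
Every vertex has degree 4, so 4V = 2E.
Euler: V − E + F = 2 ⇒ (2E)/4 − E + (4 + x) = 2.
Multiply by 8: 2·(2E) − 4·(2E) + 8·(4 + x) = 16, i.e. 32 + 8x − 2·(16 + 3x) = 16.
Collecting terms: 2x = 16, so x = 8.
Then 2E = 16 + 3·8 = 40, so E = 20, V = 2E/4 = 10, F = 4 + 8 = 12.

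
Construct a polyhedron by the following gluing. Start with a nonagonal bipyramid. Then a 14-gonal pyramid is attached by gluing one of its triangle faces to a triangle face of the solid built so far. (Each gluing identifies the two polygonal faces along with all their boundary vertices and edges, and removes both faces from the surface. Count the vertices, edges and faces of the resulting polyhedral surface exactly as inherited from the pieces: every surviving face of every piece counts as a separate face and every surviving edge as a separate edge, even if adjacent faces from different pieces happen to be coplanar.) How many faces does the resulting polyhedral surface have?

31

A nonagonal bipyramid: V=11, E=27, F=18.
Attach a 14-gonal pyramid (V=15, E=28, F=15) along a 3-gon: merge 3 vertices and 3 edges, delete both glued faces → V=23, E=52, F=31.
Check: V − E + F = 23 − 52 + 31 = 2.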